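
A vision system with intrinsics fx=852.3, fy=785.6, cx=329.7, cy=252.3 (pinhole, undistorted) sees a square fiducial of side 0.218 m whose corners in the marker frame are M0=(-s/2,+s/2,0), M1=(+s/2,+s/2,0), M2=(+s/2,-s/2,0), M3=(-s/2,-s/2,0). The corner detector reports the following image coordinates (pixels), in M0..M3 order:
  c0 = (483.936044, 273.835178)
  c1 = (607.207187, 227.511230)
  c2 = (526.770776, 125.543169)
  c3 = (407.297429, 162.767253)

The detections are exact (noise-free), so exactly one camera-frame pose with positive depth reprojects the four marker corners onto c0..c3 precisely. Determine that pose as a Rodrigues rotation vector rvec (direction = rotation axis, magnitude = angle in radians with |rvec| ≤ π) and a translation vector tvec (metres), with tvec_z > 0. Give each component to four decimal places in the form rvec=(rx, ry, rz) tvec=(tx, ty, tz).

Intrinsics K: fx=852.3, fy=785.6, cx=329.7, cy=252.3
Marker side s = 0.218 m; corners in marker frame (Z=0):
  M0 = (-0.1090, +0.1090, 0)
  M1 = (+0.1090, +0.1090, 0)
  M2 = (+0.1090, -0.1090, 0)
  M3 = (-0.1090, -0.1090, 0)
Detected image corners:
  c0 = (483.936044, 273.835178) px
  c1 = (607.207187, 227.511230) px
  c2 = (526.770776, 125.543169) px
  c3 = (407.297429, 162.767253) px
Planar DLT: solve 8×8 A·h = b for H (H[2,2]=1):
  H  [+691.97251 +200.15400 +506.71769]
  H  [-138.06239 +425.47768 +194.96610]
  H  [+0.26767 -0.31674 +1.00000]
B = K⁻¹H; ‖b₁‖=0.801179, ‖b₂‖=0.801179; λ = 2/(‖b₁‖+‖b₂‖) = 1.248161, sign → tz>0 ⇒ λ=+1.248161
r₁ = λ·B[:,0] = (+0.88413,-0.32665,+0.33409); r₂ = λ·B[:,1] = (+0.44605,+0.80296,-0.39534)
r₃ = r₁×r₂ = (-0.13913,+0.49855,+0.85562); SVD([r₁ r₂ r₃]) → R = UVᵀ:
  R  [+0.88413 +0.44605 -0.13913]
  R  [-0.32665 +0.80296 +0.49855]
  R  [+0.33409 -0.39534 +0.85562]
t = (+0.25924, -0.09109, +1.24816) m
tr R = 2.542717; θ = arccos((tr R − 1)/2) = 0.689823 rad = 39.524°
axis k = ((R−Rᵀ)₃₂, (R−Rᵀ)₁₃, (R−Rᵀ)₂₁) / (2 sinθ) = (-0.702298, -0.371790, -0.607083)
rvec = θ·k = (-0.484461, -0.256470, -0.418780)

rvec=(-0.4845, -0.2565, -0.4188) tvec=(0.2592, -0.0911, 1.2482)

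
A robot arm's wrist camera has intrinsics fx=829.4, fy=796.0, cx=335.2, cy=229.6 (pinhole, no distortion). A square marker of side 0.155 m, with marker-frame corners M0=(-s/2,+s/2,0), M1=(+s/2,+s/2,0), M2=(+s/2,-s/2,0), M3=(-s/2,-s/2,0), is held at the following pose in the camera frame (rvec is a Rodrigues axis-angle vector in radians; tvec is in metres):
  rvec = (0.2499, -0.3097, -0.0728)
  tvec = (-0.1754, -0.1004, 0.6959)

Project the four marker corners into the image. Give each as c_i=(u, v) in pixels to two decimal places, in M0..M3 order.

c0=(40.16, 210.02) c1=(223.71, 193.01) c2=(211.42, 20.30) c3=(15.94, 26.36)

Intrinsics K: fx=829.4, fy=796.0, cx=335.2, cy=229.6
Marker side s = 0.155 m; corners in marker frame (Z=0):
  M0 = (-0.0775, +0.0775, 0)
  M1 = (+0.0775, +0.0775, 0)
  M2 = (+0.0775, -0.0775, 0)
  M3 = (-0.0775, -0.0775, 0)
rvec = (0.2499, -0.3097, -0.0728), |rvec| = θ = 0.40455 rad = 23.179°
Rodrigues: sinθ=0.39361, 1−cosθ=0.08072; R = I + sinθ·[k]× + (1−cosθ)·[k]×²:
    [+0.95008 +0.03266 -0.31029]
    [-0.10900 +0.96658 -0.23202]
    [+0.29235 +0.25426 +0.92189]
t = (-0.1754, -0.1004, 0.6959) m
M0: Pc = R·M0+t = (-0.24650, -0.01704, +0.69295); u = 829.4·(-0.24650)/0.69295 + 335.2 = 40.1603, v = 796.0·(-0.01704)/0.69295 + 229.6 = 210.0236
M1: Pc = R·M1+t = (-0.09924, -0.03394, +0.73826); u = 829.4·(-0.09924)/0.73826 + 335.2 = 223.7113, v = 796.0·(-0.03394)/0.73826 + 229.6 = 193.0084
M2: Pc = R·M2+t = (-0.10430, -0.18376, +0.69885); u = 829.4·(-0.10430)/0.69885 + 335.2 = 211.4165, v = 796.0·(-0.18376)/0.69885 + 229.6 = 20.2976
M3: Pc = R·M3+t = (-0.25156, -0.16686, +0.65354); u = 829.4·(-0.25156)/0.65354 + 335.2 = 15.9444, v = 796.0·(-0.16686)/0.65354 + 229.6 = 26.3637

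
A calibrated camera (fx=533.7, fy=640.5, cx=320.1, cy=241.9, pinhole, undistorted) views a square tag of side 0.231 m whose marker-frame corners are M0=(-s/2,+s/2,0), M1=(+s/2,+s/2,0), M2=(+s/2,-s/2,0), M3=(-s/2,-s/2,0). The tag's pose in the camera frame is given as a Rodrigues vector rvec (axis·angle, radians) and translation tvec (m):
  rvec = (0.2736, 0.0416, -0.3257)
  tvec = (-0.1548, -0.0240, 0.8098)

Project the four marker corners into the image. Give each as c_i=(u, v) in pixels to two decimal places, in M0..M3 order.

Intrinsics K: fx=533.7, fy=640.5, cx=320.1, cy=241.9
Marker side s = 0.231 m; corners in marker frame (Z=0):
  M0 = (-0.1155, +0.1155, 0)
  M1 = (+0.1155, +0.1155, 0)
  M2 = (+0.1155, -0.1155, 0)
  M3 = (-0.1155, -0.1155, 0)
rvec = (0.2736, 0.0416, -0.3257), |rvec| = θ = 0.42740 rad = 24.488°
Rodrigues: sinθ=0.41450, 1−cosθ=0.08995; R = I + sinθ·[k]× + (1−cosθ)·[k]×²:
    [+0.94691 +0.32148 -0.00354]
    [-0.31027 +0.91090 -0.27202]
    [-0.08423 +0.25867 +0.96229]
t = (-0.1548, -0.0240, 0.8098) m
M0: Pc = R·M0+t = (-0.22704, +0.11705, +0.84941); u = 533.7·(-0.22704)/0.84941 + 320.1 = 177.4475, v = 640.5·(+0.11705)/0.84941 + 241.9 = 330.1587
M1: Pc = R·M1+t = (-0.00830, +0.04537, +0.82995); u = 533.7·(-0.00830)/0.82995 + 320.1 = 314.7620, v = 640.5·(+0.04537)/0.82995 + 241.9 = 276.9158
M2: Pc = R·M2+t = (-0.08256, -0.16505, +0.77019); u = 533.7·(-0.08256)/0.77019 + 320.1 = 262.8889, v = 640.5·(-0.16505)/0.77019 + 241.9 = 104.6472
M3: Pc = R·M3+t = (-0.30130, -0.09337, +0.78965); u = 533.7·(-0.30130)/0.78965 + 320.1 = 116.4617, v = 640.5·(-0.09337)/0.78965 + 241.9 = 166.1637

c0=(177.45, 330.16) c1=(314.76, 276.92) c2=(262.89, 104.65) c3=(116.46, 166.16)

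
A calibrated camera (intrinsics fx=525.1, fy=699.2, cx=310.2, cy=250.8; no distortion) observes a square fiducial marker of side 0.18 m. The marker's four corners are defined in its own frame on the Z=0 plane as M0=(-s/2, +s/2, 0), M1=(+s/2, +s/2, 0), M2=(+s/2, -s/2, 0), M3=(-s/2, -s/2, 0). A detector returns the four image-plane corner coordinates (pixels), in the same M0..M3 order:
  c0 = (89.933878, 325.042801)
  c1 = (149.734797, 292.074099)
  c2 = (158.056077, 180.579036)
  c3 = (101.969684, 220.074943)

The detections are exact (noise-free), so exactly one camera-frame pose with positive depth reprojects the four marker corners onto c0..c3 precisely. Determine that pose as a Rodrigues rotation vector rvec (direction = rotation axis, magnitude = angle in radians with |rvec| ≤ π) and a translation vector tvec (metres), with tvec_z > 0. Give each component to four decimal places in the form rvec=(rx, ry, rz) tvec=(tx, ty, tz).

rvec=(-0.4446, 0.5990, -0.1941) tvec=(-0.3679, 0.0034, 1.0368)

Intrinsics K: fx=525.1, fy=699.2, cx=310.2, cy=250.8
Marker side s = 0.18 m; corners in marker frame (Z=0):
  M0 = (-0.0900, +0.0900, 0)
  M1 = (+0.0900, +0.0900, 0)
  M2 = (+0.0900, -0.0900, 0)
  M3 = (-0.0900, -0.0900, 0)
Detected image corners:
  c0 = (89.933878, 325.042801) px
  c1 = (149.734797, 292.074099) px
  c2 = (158.056077, 180.579036) px
  c3 = (101.969684, 220.074943) px
Planar DLT: solve 8×8 A·h = b for H (H[2,2]=1):
  H  [+261.20519 -112.07790 +123.86707]
  H  [-324.81722 +488.30754 +253.08216]
  H  [-0.48265 -0.44093 +1.00000]
B = K⁻¹H; ‖b₁‖=0.964515, ‖b₂‖=0.964515; λ = 2/(‖b₁‖+‖b₂‖) = 1.036791, sign → tz>0 ⇒ λ=+1.036791
r₁ = λ·B[:,0] = (+0.81135,-0.30215,-0.50041); r₂ = λ·B[:,1] = (+0.04876,+0.88805,-0.45715)
r₃ = r₁×r₂ = (+0.58252,+0.34651,+0.73526); SVD([r₁ r₂ r₃]) → R = UVᵀ:
  R  [+0.81135 +0.04876 +0.58252]
  R  [-0.30215 +0.88805 +0.34651]
  R  [-0.50041 -0.45715 +0.73526]
t = (-0.36791, +0.00338, +1.03679) m
tr R = 2.434665; θ = arccos((tr R − 1)/2) = 0.770830 rad = 44.165°
axis k = ((R−Rᵀ)₃₂, (R−Rᵀ)₁₃, (R−Rᵀ)₂₁) / (2 sinθ) = (-0.576734, +0.777148, -0.251831)
rvec = θ·k = (-0.444564, +0.599049, -0.194119)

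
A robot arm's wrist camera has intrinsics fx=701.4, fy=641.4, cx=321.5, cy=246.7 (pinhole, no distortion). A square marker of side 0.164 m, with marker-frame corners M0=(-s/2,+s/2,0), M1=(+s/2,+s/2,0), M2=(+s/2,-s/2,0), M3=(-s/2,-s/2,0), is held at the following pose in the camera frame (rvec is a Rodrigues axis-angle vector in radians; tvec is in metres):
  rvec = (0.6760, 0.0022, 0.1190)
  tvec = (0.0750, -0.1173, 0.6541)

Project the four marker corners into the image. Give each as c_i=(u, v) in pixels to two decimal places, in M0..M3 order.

c0=(306.13, 189.22) c1=(467.55, 206.13) c2=(512.96, 64.98) c3=(324.43, 43.77)

Intrinsics K: fx=701.4, fy=641.4, cx=321.5, cy=246.7
Marker side s = 0.164 m; corners in marker frame (Z=0):
  M0 = (-0.0820, +0.0820, 0)
  M1 = (+0.0820, +0.0820, 0)
  M2 = (+0.0820, -0.0820, 0)
  M3 = (-0.0820, -0.0820, 0)
rvec = (0.6760, 0.0022, 0.1190), |rvec| = θ = 0.68640 rad = 39.328°
Rodrigues: sinθ=0.63375, 1−cosθ=0.22647; R = I + sinθ·[k]× + (1−cosθ)·[k]×²:
    [+0.99319 -0.10916 +0.04070]
    [+0.11059 +0.77354 -0.62403]
    [+0.03664 +0.62428 +0.78034]
t = (0.0750, -0.1173, 0.6541) m
M0: Pc = R·M0+t = (-0.01539, -0.06294, +0.70229); u = 701.4·(-0.01539)/0.70229 + 321.5 = 306.1268, v = 641.4·(-0.06294)/0.70229 + 246.7 = 189.2184
M1: Pc = R·M1+t = (+0.14749, -0.04480, +0.70830); u = 701.4·(+0.14749)/0.70830 + 321.5 = 467.5549, v = 641.4·(-0.04480)/0.70830 + 246.7 = 206.1295
M2: Pc = R·M2+t = (+0.16539, -0.17166, +0.60591); u = 701.4·(+0.16539)/0.60591 + 321.5 = 512.9571, v = 641.4·(-0.17166)/0.60591 + 246.7 = 64.9845
M3: Pc = R·M3+t = (+0.00251, -0.18980, +0.59990); u = 701.4·(+0.00251)/0.59990 + 321.5 = 324.4339, v = 641.4·(-0.18980)/0.59990 + 246.7 = 43.7735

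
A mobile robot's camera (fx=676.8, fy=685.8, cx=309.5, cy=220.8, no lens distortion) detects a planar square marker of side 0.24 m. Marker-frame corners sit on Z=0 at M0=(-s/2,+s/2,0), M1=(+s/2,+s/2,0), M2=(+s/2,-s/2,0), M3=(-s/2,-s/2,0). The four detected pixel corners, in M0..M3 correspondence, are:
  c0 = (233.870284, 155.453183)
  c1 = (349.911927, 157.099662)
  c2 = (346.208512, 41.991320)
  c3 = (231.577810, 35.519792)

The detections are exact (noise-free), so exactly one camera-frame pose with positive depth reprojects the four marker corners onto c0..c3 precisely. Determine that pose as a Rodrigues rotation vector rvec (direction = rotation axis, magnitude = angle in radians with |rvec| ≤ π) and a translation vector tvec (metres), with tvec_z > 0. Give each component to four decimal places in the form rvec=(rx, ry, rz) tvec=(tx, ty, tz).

Intrinsics K: fx=676.8, fy=685.8, cx=309.5, cy=220.8
Marker side s = 0.24 m; corners in marker frame (Z=0):
  M0 = (-0.1200, +0.1200, 0)
  M1 = (+0.1200, +0.1200, 0)
  M2 = (+0.1200, -0.1200, 0)
  M3 = (-0.1200, -0.1200, 0)
Detected image corners:
  c0 = (233.870284, 155.453183) px
  c1 = (349.911927, 157.099662) px
  c2 = (346.208512, 41.991320) px
  c3 = (231.577810, 35.519792) px
Planar DLT: solve 8×8 A·h = b for H (H[2,2]=1):
  H  [+530.78172 -3.55516 +291.57925]
  H  [+33.84837 +484.05254 +97.16700]
  H  [+0.17299 -0.05547 +1.00000]
B = K⁻¹H; ‖b₁‖=0.726082, ‖b₂‖=0.726082; λ = 2/(‖b₁‖+‖b₂‖) = 1.377256, sign → tz>0 ⇒ λ=+1.377256
r₁ = λ·B[:,0] = (+0.97117,-0.00873,+0.23825); r₂ = λ·B[:,1] = (+0.02770,+0.99669,-0.07639)
r₃ = r₁×r₂ = (-0.23679,+0.08079,+0.96820); SVD([r₁ r₂ r₃]) → R = UVᵀ:
  R  [+0.97117 +0.02770 -0.23679]
  R  [-0.00873 +0.99669 +0.08079]
  R  [+0.23825 -0.07639 +0.96820]
t = (-0.03647, -0.24829, +1.37726) m
tr R = 2.936054; θ = arccos((tr R − 1)/2) = 0.253555 rad = 14.528°
axis k = ((R−Rᵀ)₃₂, (R−Rᵀ)₁₃, (R−Rᵀ)₂₁) / (2 sinθ) = (-0.313310, -0.946871, -0.072615)
rvec = θ·k = (-0.079441, -0.240083, -0.018412)

rvec=(-0.0794, -0.2401, -0.0184) tvec=(-0.0365, -0.2483, 1.3773)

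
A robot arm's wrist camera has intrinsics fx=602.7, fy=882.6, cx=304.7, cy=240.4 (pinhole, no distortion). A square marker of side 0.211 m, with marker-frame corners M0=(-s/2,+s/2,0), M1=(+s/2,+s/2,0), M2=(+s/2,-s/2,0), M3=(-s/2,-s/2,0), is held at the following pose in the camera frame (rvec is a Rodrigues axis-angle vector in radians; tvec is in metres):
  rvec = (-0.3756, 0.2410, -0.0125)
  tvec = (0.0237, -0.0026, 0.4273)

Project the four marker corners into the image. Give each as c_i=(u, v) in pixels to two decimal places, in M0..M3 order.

c0=(184.79, 457.32) c1=(507.69, 457.38) c2=(481.65, 26.98) c3=(212.03, 69.68)

Intrinsics K: fx=602.7, fy=882.6, cx=304.7, cy=240.4
Marker side s = 0.211 m; corners in marker frame (Z=0):
  M0 = (-0.1055, +0.1055, 0)
  M1 = (+0.1055, +0.1055, 0)
  M2 = (+0.1055, -0.1055, 0)
  M3 = (-0.1055, -0.1055, 0)
rvec = (-0.3756, 0.2410, -0.0125), |rvec| = θ = 0.44644 rad = 25.579°
Rodrigues: sinθ=0.43176, 1−cosθ=0.09801; R = I + sinθ·[k]× + (1−cosθ)·[k]×²:
    [+0.97136 -0.03242 +0.23538]
    [-0.05660 +0.93055 +0.36177]
    [-0.23076 -0.36473 +0.90206]
t = (0.0237, -0.0026, 0.4273) m
M0: Pc = R·M0+t = (-0.08220, +0.10154, +0.41317); u = 602.7·(-0.08220)/0.41317 + 304.7 = 184.7930, v = 882.6·(+0.10154)/0.41317 + 240.4 = 457.3175
M1: Pc = R·M1+t = (+0.12276, +0.08960, +0.36448); u = 602.7·(+0.12276)/0.36448 + 304.7 = 507.6936, v = 882.6·(+0.08960)/0.36448 + 240.4 = 457.3755
M2: Pc = R·M2+t = (+0.12960, -0.10674, +0.44143); u = 602.7·(+0.12960)/0.44143 + 304.7 = 481.6454, v = 882.6·(-0.10674)/0.44143 + 240.4 = 26.9755
M3: Pc = R·M3+t = (-0.07536, -0.09480, +0.49012); u = 602.7·(-0.07536)/0.49012 + 304.7 = 212.0333, v = 882.6·(-0.09480)/0.49012 + 240.4 = 69.6847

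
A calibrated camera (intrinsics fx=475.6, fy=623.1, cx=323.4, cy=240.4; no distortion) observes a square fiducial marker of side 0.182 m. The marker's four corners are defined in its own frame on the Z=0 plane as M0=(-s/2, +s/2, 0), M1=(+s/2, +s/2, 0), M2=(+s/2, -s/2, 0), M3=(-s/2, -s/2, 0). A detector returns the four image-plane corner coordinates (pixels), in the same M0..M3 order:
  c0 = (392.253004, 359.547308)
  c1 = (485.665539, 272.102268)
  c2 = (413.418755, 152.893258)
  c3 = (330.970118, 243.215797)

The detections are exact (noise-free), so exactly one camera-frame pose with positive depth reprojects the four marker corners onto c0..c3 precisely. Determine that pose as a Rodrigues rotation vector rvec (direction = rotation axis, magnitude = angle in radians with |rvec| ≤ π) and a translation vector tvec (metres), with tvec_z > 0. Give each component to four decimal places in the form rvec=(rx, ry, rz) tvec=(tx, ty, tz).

Intrinsics K: fx=475.6, fy=623.1, cx=323.4, cy=240.4
Marker side s = 0.182 m; corners in marker frame (Z=0):
  M0 = (-0.0910, +0.0910, 0)
  M1 = (+0.0910, +0.0910, 0)
  M2 = (+0.0910, -0.0910, 0)
  M3 = (-0.0910, -0.0910, 0)
Detected image corners:
  c0 = (392.253004, 359.547308) px
  c1 = (485.665539, 272.102268) px
  c2 = (413.418755, 152.893258) px
  c3 = (330.970118, 243.215797) px
Planar DLT: solve 8×8 A·h = b for H (H[2,2]=1):
  H  [+314.19370 +215.34839 +402.79416]
  H  [-595.02259 +551.53817 +256.62759]
  H  [-0.41404 -0.37072 +1.00000]
B = K⁻¹H; ‖b₁‖=1.300556, ‖b₂‖=1.300556; λ = 2/(‖b₁‖+‖b₂‖) = 0.768902, sign → tz>0 ⇒ λ=+0.768902
r₁ = λ·B[:,0] = (+0.72443,-0.61143,-0.31836); r₂ = λ·B[:,1] = (+0.54198,+0.79057,-0.28505)
r₃ = r₁×r₂ = (+0.42597,+0.03396,+0.90410); SVD([r₁ r₂ r₃]) → R = UVᵀ:
  R  [+0.72443 +0.54198 +0.42597]
  R  [-0.61143 +0.79057 +0.03396]
  R  [-0.31836 -0.28505 +0.90410]
t = (+0.12836, +0.02002, +0.76890) m
tr R = 2.419104; θ = arccos((tr R − 1)/2) = 0.781934 rad = 44.802°
axis k = ((R−Rᵀ)₃₂, (R−Rᵀ)₁₃, (R−Rᵀ)₂₁) / (2 sinθ) = (-0.226356, +0.528152, -0.818425)
rvec = θ·k = (-0.176996, +0.412980, -0.639954)

rvec=(-0.1770, 0.4130, -0.6400) tvec=(0.1284, 0.0200, 0.7689)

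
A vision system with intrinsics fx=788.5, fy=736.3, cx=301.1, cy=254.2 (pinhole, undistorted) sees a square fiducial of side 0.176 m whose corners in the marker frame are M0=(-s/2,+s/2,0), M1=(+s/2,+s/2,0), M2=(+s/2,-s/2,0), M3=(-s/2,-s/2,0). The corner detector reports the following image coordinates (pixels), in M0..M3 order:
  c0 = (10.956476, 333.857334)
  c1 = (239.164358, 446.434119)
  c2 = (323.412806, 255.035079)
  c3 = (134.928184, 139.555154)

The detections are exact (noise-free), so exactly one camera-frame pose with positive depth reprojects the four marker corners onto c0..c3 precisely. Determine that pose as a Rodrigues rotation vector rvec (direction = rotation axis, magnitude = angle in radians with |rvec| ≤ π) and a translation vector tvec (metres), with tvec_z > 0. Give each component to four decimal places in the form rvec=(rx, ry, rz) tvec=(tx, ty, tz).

Intrinsics K: fx=788.5, fy=736.3, cx=301.1, cy=254.2
Marker side s = 0.176 m; corners in marker frame (Z=0):
  M0 = (-0.0880, +0.0880, 0)
  M1 = (+0.0880, +0.0880, 0)
  M2 = (+0.0880, -0.0880, 0)
  M3 = (-0.0880, -0.0880, 0)
Detected image corners:
  c0 = (10.956476, 333.857334) px
  c1 = (239.164358, 446.434119) px
  c2 = (323.412806, 255.035079) px
  c3 = (134.928184, 139.555154) px
Planar DLT: solve 8×8 A·h = b for H (H[2,2]=1):
  H  [+1275.07599 -728.23328 +185.93286]
  H  [+813.09169 +859.40997 +289.71666]
  H  [+0.56047 -0.80323 +1.00000]
B = K⁻¹H; ‖b₁‖=1.764165, ‖b₂‖=1.764165; λ = 2/(‖b₁‖+‖b₂‖) = 0.566840, sign → tz>0 ⇒ λ=+0.566840
r₁ = λ·B[:,0] = (+0.79532,+0.51628,+0.31769); r₂ = λ·B[:,1] = (-0.34965,+0.81881,-0.45530)
r₃ = r₁×r₂ = (-0.49519,+0.25103,+0.83173); SVD([r₁ r₂ r₃]) → R = UVᵀ:
  R  [+0.79532 -0.34965 -0.49519]
  R  [+0.51628 +0.81881 +0.25103]
  R  [+0.31769 -0.45530 +0.83173]
t = (-0.08279, +0.02734, +0.56684) m
tr R = 2.445848; θ = arccos((tr R − 1)/2) = 0.762772 rad = 43.704°
axis k = ((R−Rᵀ)₃₂, (R−Rᵀ)₁₃, (R−Rᵀ)₂₁) / (2 sinθ) = (-0.511147, -0.588258, +0.626642)
rvec = θ·k = (-0.389889, -0.448707, +0.477985)

rvec=(-0.3899, -0.4487, 0.4780) tvec=(-0.0828, 0.0273, 0.5668)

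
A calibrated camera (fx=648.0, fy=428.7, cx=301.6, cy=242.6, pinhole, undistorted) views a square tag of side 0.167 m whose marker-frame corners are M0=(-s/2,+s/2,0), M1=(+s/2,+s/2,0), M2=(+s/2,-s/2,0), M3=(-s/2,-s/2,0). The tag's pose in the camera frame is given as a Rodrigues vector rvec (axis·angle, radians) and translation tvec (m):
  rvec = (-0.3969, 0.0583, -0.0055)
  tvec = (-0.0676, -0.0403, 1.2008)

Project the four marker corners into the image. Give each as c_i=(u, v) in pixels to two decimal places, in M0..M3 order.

c0=(217.94, 256.53) c1=(310.09, 255.61) c2=(310.18, 201.17) c3=(222.83, 202.45)

Intrinsics K: fx=648.0, fy=428.7, cx=301.6, cy=242.6
Marker side s = 0.167 m; corners in marker frame (Z=0):
  M0 = (-0.0835, +0.0835, 0)
  M1 = (+0.0835, +0.0835, 0)
  M2 = (+0.0835, -0.0835, 0)
  M3 = (-0.0835, -0.0835, 0)
rvec = (-0.3969, 0.0583, -0.0055), |rvec| = θ = 0.40120 rad = 22.987°
Rodrigues: sinθ=0.39052, 1−cosθ=0.07941; R = I + sinθ·[k]× + (1−cosθ)·[k]×²:
    [+0.99831 -0.00606 +0.05783]
    [-0.01677 +0.92227 +0.38618]
    [-0.05567 -0.38650 +0.92061]
t = (-0.0676, -0.0403, 1.2008) m
M0: Pc = R·M0+t = (-0.15146, +0.03811, +1.17318); u = 648.0·(-0.15146)/1.17318 + 301.6 = 217.9389, v = 428.7·(+0.03811)/1.17318 + 242.6 = 256.5260
M1: Pc = R·M1+t = (+0.01525, +0.03531, +1.16388); u = 648.0·(+0.01525)/1.16388 + 301.6 = 310.0920, v = 428.7·(+0.03531)/1.16388 + 242.6 = 255.6058
M2: Pc = R·M2+t = (+0.01626, -0.11871, +1.22842); u = 648.0·(+0.01626)/1.22842 + 301.6 = 310.1798, v = 428.7·(-0.11871)/1.22842 + 242.6 = 201.1722
M3: Pc = R·M3+t = (-0.15045, -0.11591, +1.23772); u = 648.0·(-0.15045)/1.23772 + 301.6 = 222.8316, v = 428.7·(-0.11591)/1.23772 + 242.6 = 202.4533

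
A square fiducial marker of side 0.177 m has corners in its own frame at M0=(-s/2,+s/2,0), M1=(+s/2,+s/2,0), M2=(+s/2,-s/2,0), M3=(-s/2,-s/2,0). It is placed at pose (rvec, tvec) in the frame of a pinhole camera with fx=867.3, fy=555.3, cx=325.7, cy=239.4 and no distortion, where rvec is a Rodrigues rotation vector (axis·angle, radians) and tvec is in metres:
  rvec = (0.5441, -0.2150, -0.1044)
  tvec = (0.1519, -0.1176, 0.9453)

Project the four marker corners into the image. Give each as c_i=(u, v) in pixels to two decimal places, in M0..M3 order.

c0=(387.48, 223.16) c1=(533.78, 208.51) c2=(547.89, 113.92) c3=(386.74, 126.78)

Intrinsics K: fx=867.3, fy=555.3, cx=325.7, cy=239.4
Marker side s = 0.177 m; corners in marker frame (Z=0):
  M0 = (-0.0885, +0.0885, 0)
  M1 = (+0.0885, +0.0885, 0)
  M2 = (+0.0885, -0.0885, 0)
  M3 = (-0.0885, -0.0885, 0)
rvec = (0.5441, -0.2150, -0.1044), |rvec| = θ = 0.59428 rad = 34.050°
Rodrigues: sinθ=0.55991, 1−cosθ=0.17145; R = I + sinθ·[k]× + (1−cosθ)·[k]×²:
    [+0.97227 +0.04157 -0.23014]
    [-0.15515 +0.85099 -0.50174]
    [+0.17499 +0.52353 +0.83384]
t = (0.1519, -0.1176, 0.9453) m
M0: Pc = R·M0+t = (+0.06953, -0.02856, +0.97615); u = 867.3·(+0.06953)/0.97615 + 325.7 = 387.4801, v = 555.3·(-0.02856)/0.97615 + 239.4 = 223.1552
M1: Pc = R·M1+t = (+0.24162, -0.05602, +1.00712); u = 867.3·(+0.24162)/1.00712 + 325.7 = 533.7800, v = 555.3·(-0.05602)/1.00712 + 239.4 = 208.5130
M2: Pc = R·M2+t = (+0.23427, -0.20664, +0.91445); u = 867.3·(+0.23427)/0.91445 + 325.7 = 547.8865, v = 555.3·(-0.20664)/0.91445 + 239.4 = 113.9161
M3: Pc = R·M3+t = (+0.06218, -0.17918, +0.88348); u = 867.3·(+0.06218)/0.88348 + 325.7 = 386.7363, v = 555.3·(-0.17918)/0.88348 + 239.4 = 126.7777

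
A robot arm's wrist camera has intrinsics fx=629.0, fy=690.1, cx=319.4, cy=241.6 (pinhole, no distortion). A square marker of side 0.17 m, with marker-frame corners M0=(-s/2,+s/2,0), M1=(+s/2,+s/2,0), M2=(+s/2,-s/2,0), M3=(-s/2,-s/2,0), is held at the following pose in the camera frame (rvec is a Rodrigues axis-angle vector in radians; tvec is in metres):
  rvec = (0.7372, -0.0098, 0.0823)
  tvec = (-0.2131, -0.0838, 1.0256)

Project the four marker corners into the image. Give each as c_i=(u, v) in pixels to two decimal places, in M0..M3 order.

Intrinsics K: fx=629.0, fy=690.1, cx=319.4, cy=241.6
Marker side s = 0.17 m; corners in marker frame (Z=0):
  M0 = (-0.0850, +0.0850, 0)
  M1 = (+0.0850, +0.0850, 0)
  M2 = (+0.0850, -0.0850, 0)
  M3 = (-0.0850, -0.0850, 0)
rvec = (0.7372, -0.0098, 0.0823), |rvec| = θ = 0.74184 rad = 42.505°
Rodrigues: sinθ=0.67565, 1−cosθ=0.26278; R = I + sinθ·[k]× + (1−cosθ)·[k]×²:
    [+0.99672 -0.07841 +0.02004]
    [+0.07151 +0.73727 -0.67180]
    [+0.03790 +0.67103 +0.74046]
t = (-0.2131, -0.0838, 1.0256) m
M0: Pc = R·M0+t = (-0.30449, -0.02721, +1.07942); u = 629.0·(-0.30449)/1.07942 + 319.4 = 141.9695, v = 690.1·(-0.02721)/1.07942 + 241.6 = 224.2038
M1: Pc = R·M1+t = (-0.13504, -0.01505, +1.08586); u = 629.0·(-0.13504)/1.08586 + 319.4 = 241.1742, v = 690.1·(-0.01505)/1.08586 + 241.6 = 232.0327
M2: Pc = R·M2+t = (-0.12171, -0.14039, +0.97178); u = 629.0·(-0.12171)/0.97178 + 319.4 = 240.6188, v = 690.1·(-0.14039)/0.97178 + 241.6 = 141.9039
M3: Pc = R·M3+t = (-0.29116, -0.15255, +0.96534); u = 629.0·(-0.29116)/0.96534 + 319.4 = 129.6872, v = 690.1·(-0.15255)/0.96534 + 241.6 = 132.5484

c0=(141.97, 224.20) c1=(241.17, 232.03) c2=(240.62, 141.90) c3=(129.69, 132.55)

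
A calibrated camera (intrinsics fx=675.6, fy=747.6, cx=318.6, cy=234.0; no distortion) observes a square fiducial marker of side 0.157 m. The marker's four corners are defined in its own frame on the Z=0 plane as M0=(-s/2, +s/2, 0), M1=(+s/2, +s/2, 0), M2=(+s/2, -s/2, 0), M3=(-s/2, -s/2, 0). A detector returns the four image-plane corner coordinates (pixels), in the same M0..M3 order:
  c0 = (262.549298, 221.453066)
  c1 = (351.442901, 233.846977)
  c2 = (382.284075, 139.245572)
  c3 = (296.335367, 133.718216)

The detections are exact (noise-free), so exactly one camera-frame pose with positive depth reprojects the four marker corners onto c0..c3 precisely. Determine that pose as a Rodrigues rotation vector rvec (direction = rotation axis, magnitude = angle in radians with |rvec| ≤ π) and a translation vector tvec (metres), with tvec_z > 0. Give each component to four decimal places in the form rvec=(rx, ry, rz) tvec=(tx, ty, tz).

Intrinsics K: fx=675.6, fy=747.6, cx=318.6, cy=234.0
Marker side s = 0.157 m; corners in marker frame (Z=0):
  M0 = (-0.0785, +0.0785, 0)
  M1 = (+0.0785, +0.0785, 0)
  M2 = (+0.0785, -0.0785, 0)
  M3 = (-0.0785, -0.0785, 0)
Detected image corners:
  c0 = (262.549298, 221.453066) px
  c1 = (351.442901, 233.846977) px
  c2 = (382.284075, 139.245572) px
  c3 = (296.335367, 133.718216) px
Planar DLT: solve 8×8 A·h = b for H (H[2,2]=1):
  H  [+413.52894 -328.34451 +322.11396]
  H  [-24.15058 +511.08122 +180.55716]
  H  [-0.44256 -0.37815 +1.00000]
B = K⁻¹H; ‖b₁‖=0.938535, ‖b₂‖=0.938535; λ = 2/(‖b₁‖+‖b₂‖) = 1.065490, sign → tz>0 ⇒ λ=+1.065490
r₁ = λ·B[:,0] = (+0.87455,+0.11317,-0.47155); r₂ = λ·B[:,1] = (-0.32783,+0.85451,-0.40291)
r₃ = r₁×r₂ = (+0.35734,+0.50695,+0.78441); SVD([r₁ r₂ r₃]) → R = UVᵀ:
  R  [+0.87455 -0.32783 +0.35734]
  R  [+0.11317 +0.85451 +0.50695]
  R  [-0.47155 -0.40291 +0.78441]
t = (+0.00554, -0.07617, +1.06549) m
tr R = 2.513476; θ = arccos((tr R − 1)/2) = 0.712488 rad = 40.823°
axis k = ((R−Rᵀ)₃₂, (R−Rᵀ)₁₃, (R−Rᵀ)₂₁) / (2 sinθ) = (-0.695915, +0.633979, +0.337303)
rvec = θ·k = (-0.495831, +0.451702, +0.240324)

rvec=(-0.4958, 0.4517, 0.2403) tvec=(0.0055, -0.0762, 1.0655)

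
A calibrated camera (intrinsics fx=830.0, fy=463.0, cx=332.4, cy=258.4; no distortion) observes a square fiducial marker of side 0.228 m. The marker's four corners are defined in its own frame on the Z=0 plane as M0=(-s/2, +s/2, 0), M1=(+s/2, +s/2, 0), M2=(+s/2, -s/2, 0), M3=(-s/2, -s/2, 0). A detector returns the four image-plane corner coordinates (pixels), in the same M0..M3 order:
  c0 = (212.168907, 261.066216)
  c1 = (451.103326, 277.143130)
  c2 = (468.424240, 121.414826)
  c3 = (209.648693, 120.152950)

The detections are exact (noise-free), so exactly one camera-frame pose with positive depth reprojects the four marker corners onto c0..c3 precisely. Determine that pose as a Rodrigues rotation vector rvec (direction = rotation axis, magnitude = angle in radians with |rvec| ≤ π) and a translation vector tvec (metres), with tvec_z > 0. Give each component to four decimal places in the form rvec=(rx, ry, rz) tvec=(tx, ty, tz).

rvec=(0.2361, 0.3458, 0.0674) tvec=(-0.0032, -0.0941, 0.7159)

Intrinsics K: fx=830.0, fy=463.0, cx=332.4, cy=258.4
Marker side s = 0.228 m; corners in marker frame (Z=0):
  M0 = (-0.1140, +0.1140, 0)
  M1 = (+0.1140, +0.1140, 0)
  M2 = (+0.1140, -0.1140, 0)
  M3 = (-0.1140, -0.1140, 0)
Detected image corners:
  c0 = (212.168907, 261.066216) px
  c1 = (451.103326, 277.143130) px
  c2 = (468.424240, 121.414826) px
  c3 = (209.648693, 120.152950) px
Planar DLT: solve 8×8 A·h = b for H (H[2,2]=1):
  H  [+936.30650 +82.51251 +328.70166]
  H  [-49.96470 +714.35121 +197.55940]
  H  [-0.45774 +0.33608 +1.00000]
B = K⁻¹H; ‖b₁‖=1.396800, ‖b₂‖=1.396800; λ = 2/(‖b₁‖+‖b₂‖) = 0.715922, sign → tz>0 ⇒ λ=+0.715922
r₁ = λ·B[:,0] = (+0.93886,+0.10563,-0.32770); r₂ = λ·B[:,1] = (-0.02519,+0.97030,+0.24061)
r₃ = r₁×r₂ = (+0.34339,-0.21764,+0.91363); SVD([r₁ r₂ r₃]) → R = UVᵀ:
  R  [+0.93886 -0.02519 +0.34339]
  R  [+0.10563 +0.97030 -0.21764]
  R  [-0.32770 +0.24061 +0.91363]
t = (-0.00319, -0.09408, +0.71592) m
tr R = 2.822782; θ = arccos((tr R − 1)/2) = 0.424145 rad = 24.302°
axis k = ((R−Rᵀ)₃₂, (R−Rᵀ)₁₃, (R−Rᵀ)₂₁) / (2 sinθ) = (+0.556746, +0.815336, +0.158938)
rvec = θ·k = (+0.236141, +0.345820, +0.067413)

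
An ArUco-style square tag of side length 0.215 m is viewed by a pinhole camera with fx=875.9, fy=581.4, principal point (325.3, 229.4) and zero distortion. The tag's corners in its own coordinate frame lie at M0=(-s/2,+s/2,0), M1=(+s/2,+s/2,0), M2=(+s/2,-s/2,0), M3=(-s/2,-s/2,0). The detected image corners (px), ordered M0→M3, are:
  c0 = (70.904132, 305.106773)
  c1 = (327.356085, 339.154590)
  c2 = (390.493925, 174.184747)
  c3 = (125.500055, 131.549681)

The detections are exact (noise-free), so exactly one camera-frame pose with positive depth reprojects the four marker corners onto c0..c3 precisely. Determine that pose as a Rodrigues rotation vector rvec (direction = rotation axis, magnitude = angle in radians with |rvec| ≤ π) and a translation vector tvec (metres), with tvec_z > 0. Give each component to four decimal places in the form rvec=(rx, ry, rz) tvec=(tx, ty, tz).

Intrinsics K: fx=875.9, fy=581.4, cx=325.3, cy=229.4
Marker side s = 0.215 m; corners in marker frame (Z=0):
  M0 = (-0.1075, +0.1075, 0)
  M1 = (+0.1075, +0.1075, 0)
  M2 = (+0.1075, -0.1075, 0)
  M3 = (-0.1075, -0.1075, 0)
Detected image corners:
  c0 = (70.904132, 305.106773) px
  c1 = (327.356085, 339.154590) px
  c2 = (390.493925, 174.184747) px
  c3 = (125.500055, 131.549681) px
Planar DLT: solve 8×8 A·h = b for H (H[2,2]=1):
  H  [+1256.05066 -229.48926 +230.63021]
  H  [+223.42848 +833.32821 +239.67395]
  H  [+0.19165 +0.19565 +1.00000]
B = K⁻¹H; ‖b₁‖=1.410436, ‖b₂‖=1.410436; λ = 2/(‖b₁‖+‖b₂‖) = 0.709000, sign → tz>0 ⇒ λ=+0.709000
r₁ = λ·B[:,0] = (+0.96625,+0.21885,+0.13588); r₂ = λ·B[:,1] = (-0.23728,+0.96149,+0.13872)
r₃ = r₁×r₂ = (-0.10029,-0.16628,+0.98097); SVD([r₁ r₂ r₃]) → R = UVᵀ:
  R  [+0.96625 -0.23728 -0.10029]
  R  [+0.21885 +0.96149 -0.16628]
  R  [+0.13588 +0.13872 +0.98097]
t = (-0.07663, +0.01253, +0.70900) m
tr R = 2.908703; θ = arccos((tr R − 1)/2) = 0.303316 rad = 17.379°
axis k = ((R−Rᵀ)₃₂, (R−Rᵀ)₁₃, (R−Rᵀ)₂₁) / (2 sinθ) = (+0.510566, -0.395340, +0.763563)
rvec = θ·k = (+0.154863, -0.119913, +0.231601)

rvec=(0.1549, -0.1199, 0.2316) tvec=(-0.0766, 0.0125, 0.7090)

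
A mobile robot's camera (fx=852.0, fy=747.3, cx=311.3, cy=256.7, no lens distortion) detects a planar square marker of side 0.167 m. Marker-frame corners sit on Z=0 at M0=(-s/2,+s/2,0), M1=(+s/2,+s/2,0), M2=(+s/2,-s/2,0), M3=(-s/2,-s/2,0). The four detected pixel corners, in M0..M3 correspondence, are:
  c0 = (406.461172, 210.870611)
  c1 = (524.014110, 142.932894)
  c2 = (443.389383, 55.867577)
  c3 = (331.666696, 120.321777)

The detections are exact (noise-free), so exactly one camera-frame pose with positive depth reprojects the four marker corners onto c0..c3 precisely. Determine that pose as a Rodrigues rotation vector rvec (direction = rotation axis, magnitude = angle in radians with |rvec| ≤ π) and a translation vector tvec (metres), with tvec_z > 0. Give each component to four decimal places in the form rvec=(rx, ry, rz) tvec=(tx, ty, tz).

Intrinsics K: fx=852.0, fy=747.3, cx=311.3, cy=256.7
Marker side s = 0.167 m; corners in marker frame (Z=0):
  M0 = (-0.0835, +0.0835, 0)
  M1 = (+0.0835, +0.0835, 0)
  M2 = (+0.0835, -0.0835, 0)
  M3 = (-0.0835, -0.0835, 0)
Detected image corners:
  c0 = (406.461172, 210.870611) px
  c1 = (524.014110, 142.932894) px
  c2 = (443.389383, 55.867577) px
  c3 = (331.666696, 120.321777) px
Planar DLT: solve 8×8 A·h = b for H (H[2,2]=1):
  H  [+688.23805 +333.97061 +425.40835]
  H  [-395.42073 +490.95306 +131.34144]
  H  [+0.00524 -0.30809 +1.00000]
B = K⁻¹H; ‖b₁‖=0.965067, ‖b₂‖=0.965067; λ = 2/(‖b₁‖+‖b₂‖) = 1.036197, sign → tz>0 ⇒ λ=+1.036197
r₁ = λ·B[:,0] = (+0.83505,-0.55015,+0.00543); r₂ = λ·B[:,1] = (+0.52282,+0.79041,-0.31924)
r₃ = r₁×r₂ = (+0.17134,+0.26942,+0.94766); SVD([r₁ r₂ r₃]) → R = UVᵀ:
  R  [+0.83505 +0.52282 +0.17134]
  R  [-0.55015 +0.79041 +0.26942]
  R  [+0.00543 -0.31924 +0.94766]
t = (+0.13878, -0.17382, +1.03620) m
tr R = 2.573116; θ = arccos((tr R − 1)/2) = 0.665581 rad = 38.135°
axis k = ((R−Rᵀ)₃₂, (R−Rᵀ)₁₃, (R−Rᵀ)₂₁) / (2 sinθ) = (-0.476636, +0.134340, -0.868776)
rvec = θ·k = (-0.317240, +0.089414, -0.578241)

rvec=(-0.3172, 0.0894, -0.5782) tvec=(0.1388, -0.1738, 1.0362)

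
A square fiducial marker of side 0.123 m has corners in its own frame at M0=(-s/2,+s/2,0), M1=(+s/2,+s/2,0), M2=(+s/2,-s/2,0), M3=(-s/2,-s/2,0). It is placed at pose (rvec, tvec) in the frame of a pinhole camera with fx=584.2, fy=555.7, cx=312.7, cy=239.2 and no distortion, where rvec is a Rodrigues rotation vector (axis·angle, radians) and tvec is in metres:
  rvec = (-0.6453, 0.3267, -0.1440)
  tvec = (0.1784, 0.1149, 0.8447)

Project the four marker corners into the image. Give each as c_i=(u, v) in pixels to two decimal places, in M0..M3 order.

c0=(399.70, 359.31) c1=(488.38, 344.01) c2=(470.62, 272.53) c3=(389.98, 289.03)

Intrinsics K: fx=584.2, fy=555.7, cx=312.7, cy=239.2
Marker side s = 0.123 m; corners in marker frame (Z=0):
  M0 = (-0.0615, +0.0615, 0)
  M1 = (+0.0615, +0.0615, 0)
  M2 = (+0.0615, -0.0615, 0)
  M3 = (-0.0615, -0.0615, 0)
rvec = (-0.6453, 0.3267, -0.1440), |rvec| = θ = 0.73748 rad = 42.255°
Rodrigues: sinθ=0.67243, 1−cosθ=0.25984; R = I + sinθ·[k]× + (1−cosθ)·[k]×²:
    [+0.93910 +0.03058 +0.34227]
    [-0.23202 +0.79115 +0.56590]
    [-0.25349 -0.61085 +0.75007]
t = (0.1784, 0.1149, 0.8447) m
M0: Pc = R·M0+t = (+0.12253, +0.17782, +0.82272); u = 584.2·(+0.12253)/0.82272 + 312.7 = 399.7034, v = 555.7·(+0.17782)/0.82272 + 239.2 = 359.3102
M1: Pc = R·M1+t = (+0.23804, +0.14929, +0.79154); u = 584.2·(+0.23804)/0.79154 + 312.7 = 488.3825, v = 555.7·(+0.14929)/0.79154 + 239.2 = 344.0064
M2: Pc = R·M2+t = (+0.23427, +0.05198, +0.86668); u = 584.2·(+0.23427)/0.86668 + 312.7 = 470.6168, v = 555.7·(+0.05198)/0.86668 + 239.2 = 272.5256
M3: Pc = R·M3+t = (+0.11876, +0.08051, +0.89786); u = 584.2·(+0.11876)/0.89786 + 312.7 = 389.9754, v = 555.7·(+0.08051)/0.89786 + 239.2 = 289.0309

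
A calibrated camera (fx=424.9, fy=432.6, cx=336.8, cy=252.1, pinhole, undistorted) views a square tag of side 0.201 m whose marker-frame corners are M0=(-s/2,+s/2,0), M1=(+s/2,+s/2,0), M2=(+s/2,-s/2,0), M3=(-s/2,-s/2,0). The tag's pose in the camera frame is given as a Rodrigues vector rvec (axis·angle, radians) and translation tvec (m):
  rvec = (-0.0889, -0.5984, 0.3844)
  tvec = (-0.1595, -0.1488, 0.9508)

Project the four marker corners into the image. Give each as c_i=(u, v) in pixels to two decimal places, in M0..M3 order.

Intrinsics K: fx=424.9, fy=432.6, cx=336.8, cy=252.1
Marker side s = 0.201 m; corners in marker frame (Z=0):
  M0 = (-0.1005, +0.1005, 0)
  M1 = (+0.1005, +0.1005, 0)
  M2 = (+0.1005, -0.1005, 0)
  M3 = (-0.1005, -0.1005, 0)
rvec = (-0.0889, -0.5984, 0.3844), |rvec| = θ = 0.71676 rad = 41.067°
Rodrigues: sinθ=0.65695, 1−cosθ=0.24606; R = I + sinθ·[k]× + (1−cosθ)·[k]×²:
    [+0.75772 -0.32684 -0.56483]
    [+0.37780 +0.92544 -0.02869]
    [+0.53209 -0.19165 +0.82471]
t = (-0.1595, -0.1488, 0.9508) m
M0: Pc = R·M0+t = (-0.26850, -0.09376, +0.87806); u = 424.9·(-0.26850)/0.87806 + 336.8 = 206.8720, v = 432.6·(-0.09376)/0.87806 + 252.1 = 205.9058
M1: Pc = R·M1+t = (-0.11620, -0.01782, +0.98501); u = 424.9·(-0.11620)/0.98501 + 336.8 = 286.6770, v = 432.6·(-0.01782)/0.98501 + 252.1 = 244.2720
M2: Pc = R·M2+t = (-0.05050, -0.20384, +1.02354); u = 424.9·(-0.05050)/1.02354 + 336.8 = 315.8354, v = 432.6·(-0.20384)/1.02354 + 252.1 = 165.9474
M3: Pc = R·M3+t = (-0.20280, -0.27978, +0.91659); u = 424.9·(-0.20280)/0.91659 + 336.8 = 242.7868, v = 432.6·(-0.27978)/0.91659 + 252.1 = 120.0544

c0=(206.87, 205.91) c1=(286.68, 244.27) c2=(315.84, 165.95) c3=(242.79, 120.05)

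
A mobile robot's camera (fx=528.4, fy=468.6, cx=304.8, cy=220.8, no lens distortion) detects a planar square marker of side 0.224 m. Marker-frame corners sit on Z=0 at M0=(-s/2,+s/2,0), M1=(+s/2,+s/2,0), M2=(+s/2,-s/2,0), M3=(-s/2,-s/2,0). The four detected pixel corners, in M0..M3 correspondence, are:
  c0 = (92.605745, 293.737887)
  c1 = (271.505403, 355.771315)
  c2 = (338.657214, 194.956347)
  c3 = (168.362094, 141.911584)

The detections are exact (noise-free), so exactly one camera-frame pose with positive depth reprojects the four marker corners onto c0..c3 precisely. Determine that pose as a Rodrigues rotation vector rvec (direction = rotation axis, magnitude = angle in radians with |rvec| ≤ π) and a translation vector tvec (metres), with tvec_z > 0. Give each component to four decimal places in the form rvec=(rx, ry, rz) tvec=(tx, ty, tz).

rvec=(-0.1929, 0.0637, 0.3521) tvec=(-0.1033, 0.0304, 0.6249)

Intrinsics K: fx=528.4, fy=468.6, cx=304.8, cy=220.8
Marker side s = 0.224 m; corners in marker frame (Z=0):
  M0 = (-0.1120, +0.1120, 0)
  M1 = (+0.1120, +0.1120, 0)
  M2 = (+0.1120, -0.1120, 0)
  M3 = (-0.1120, -0.1120, 0)
Detected image corners:
  c0 = (92.605745, 293.737887) px
  c1 = (271.505403, 355.771315) px
  c2 = (338.657214, 194.956347) px
  c3 = (168.362094, 141.911584) px
Planar DLT: solve 8×8 A·h = b for H (H[2,2]=1):
  H  [+745.58602 -380.84545 +217.41988]
  H  [+218.57722 +627.85175 +243.62913]
  H  [-0.15272 -0.28251 +1.00000]
B = K⁻¹H; ‖b₁‖=1.600174, ‖b₂‖=1.600174; λ = 2/(‖b₁‖+‖b₂‖) = 0.624932, sign → tz>0 ⇒ λ=+0.624932
r₁ = λ·B[:,0] = (+0.93685,+0.33647,-0.09544); r₂ = λ·B[:,1] = (-0.34858,+0.92050,-0.17655)
r₃ = r₁×r₂ = (+0.02845,+0.19867,+0.97965); SVD([r₁ r₂ r₃]) → R = UVᵀ:
  R  [+0.93685 -0.34858 +0.02845]
  R  [+0.33647 +0.92050 +0.19867]
  R  [-0.09544 -0.17655 +0.97965]
t = (-0.10334, +0.03045, +0.62493) m
tr R = 2.837002; θ = arccos((tr R − 1)/2) = 0.406524 rad = 23.292°
axis k = ((R−Rᵀ)₃₂, (R−Rᵀ)₁₃, (R−Rᵀ)₂₁) / (2 sinθ) = (-0.474453, +0.156649, +0.866231)
rvec = θ·k = (-0.192877, +0.063682, +0.352144)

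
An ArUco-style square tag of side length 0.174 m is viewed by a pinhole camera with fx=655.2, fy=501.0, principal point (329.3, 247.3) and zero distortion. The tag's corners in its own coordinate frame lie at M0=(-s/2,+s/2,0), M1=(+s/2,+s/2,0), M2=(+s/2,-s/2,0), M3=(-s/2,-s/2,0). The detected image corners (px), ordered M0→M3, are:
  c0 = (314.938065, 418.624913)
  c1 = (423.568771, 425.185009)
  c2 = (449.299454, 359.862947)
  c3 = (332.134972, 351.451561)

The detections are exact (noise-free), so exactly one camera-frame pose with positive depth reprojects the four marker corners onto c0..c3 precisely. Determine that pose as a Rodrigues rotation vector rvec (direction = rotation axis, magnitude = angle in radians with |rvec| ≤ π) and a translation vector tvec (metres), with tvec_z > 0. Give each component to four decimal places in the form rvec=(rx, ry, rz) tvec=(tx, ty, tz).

Intrinsics K: fx=655.2, fy=501.0, cx=329.3, cy=247.3
Marker side s = 0.174 m; corners in marker frame (Z=0):
  M0 = (-0.0870, +0.0870, 0)
  M1 = (+0.0870, +0.0870, 0)
  M2 = (+0.0870, -0.0870, 0)
  M3 = (-0.0870, -0.0870, 0)
Detected image corners:
  c0 = (314.938065, 418.624913) px
  c1 = (423.568771, 425.185009) px
  c2 = (449.299454, 359.862947) px
  c3 = (332.134972, 351.451561) px
Planar DLT: solve 8×8 A·h = b for H (H[2,2]=1):
  H  [+689.34883 +49.37089 +380.09647]
  H  [+85.25425 +557.64597 +390.12836]
  H  [+0.10917 +0.45517 +1.00000]
B = K⁻¹H; ‖b₁‖=1.009925, ‖b₂‖=1.009925; λ = 2/(‖b₁‖+‖b₂‖) = 0.990172, sign → tz>0 ⇒ λ=+0.990172
r₁ = λ·B[:,0] = (+0.98745,+0.11514,+0.10810); r₂ = λ·B[:,1] = (-0.15191,+0.87966,+0.45070)
r₃ = r₁×r₂ = (-0.04320,-0.46146,+0.88611); SVD([r₁ r₂ r₃]) → R = UVᵀ:
  R  [+0.98745 -0.15191 -0.04320]
  R  [+0.11514 +0.87966 -0.46146]
  R  [+0.10810 +0.45070 +0.88611]
t = (+0.07677, +0.28228, +0.99017) m
tr R = 2.753213; θ = arccos((tr R − 1)/2) = 0.502032 rad = 28.764°
axis k = ((R−Rᵀ)₃₂, (R−Rᵀ)₁₃, (R−Rᵀ)₂₁) / (2 sinθ) = (+0.947785, -0.157202, +0.277473)
rvec = θ·k = (+0.475819, -0.078921, +0.139300)

rvec=(0.4758, -0.0789, 0.1393) tvec=(0.0768, 0.2823, 0.9902)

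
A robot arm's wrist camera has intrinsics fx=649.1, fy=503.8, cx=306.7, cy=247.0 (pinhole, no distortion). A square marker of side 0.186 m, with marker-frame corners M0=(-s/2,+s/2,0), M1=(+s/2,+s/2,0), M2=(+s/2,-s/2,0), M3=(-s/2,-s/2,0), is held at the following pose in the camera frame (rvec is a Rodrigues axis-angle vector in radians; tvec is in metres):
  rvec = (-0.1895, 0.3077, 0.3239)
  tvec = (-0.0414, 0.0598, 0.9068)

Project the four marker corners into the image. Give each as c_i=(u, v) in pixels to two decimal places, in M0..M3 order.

Intrinsics K: fx=649.1, fy=503.8, cx=306.7, cy=247.0
Marker side s = 0.186 m; corners in marker frame (Z=0):
  M0 = (-0.0930, +0.0930, 0)
  M1 = (+0.0930, +0.0930, 0)
  M2 = (+0.0930, -0.0930, 0)
  M3 = (-0.0930, -0.0930, 0)
rvec = (-0.1895, 0.3077, 0.3239), |rvec| = θ = 0.48528 rad = 27.805°
Rodrigues: sinθ=0.46646, 1−cosθ=0.11546; R = I + sinθ·[k]× + (1−cosθ)·[k]×²:
    [+0.90215 -0.33992 +0.26567]
    [+0.28275 +0.93096 +0.23101]
    [-0.32586 -0.13329 +0.93598]
t = (-0.0414, 0.0598, 0.9068) m
M0: Pc = R·M0+t = (-0.15691, +0.12008, +0.92471); u = 649.1·(-0.15691)/0.92471 + 306.7 = 196.5551, v = 503.8·(+0.12008)/0.92471 + 247.0 = 312.4240
M1: Pc = R·M1+t = (+0.01089, +0.17267, +0.86410); u = 649.1·(+0.01089)/0.86410 + 306.7 = 314.8781, v = 503.8·(+0.17267)/0.86410 + 247.0 = 347.6755
M2: Pc = R·M2+t = (+0.07411, -0.00048, +0.88889); u = 649.1·(+0.07411)/0.88889 + 306.7 = 360.8196, v = 503.8·(-0.00048)/0.88889 + 247.0 = 246.7259
M3: Pc = R·M3+t = (-0.09369, -0.05307, +0.94950); u = 649.1·(-0.09369)/0.94950 + 306.7 = 242.6535, v = 503.8·(-0.05307)/0.94950 + 247.0 = 218.8387

c0=(196.56, 312.42) c1=(314.88, 347.68) c2=(360.82, 246.73) c3=(242.65, 218.84)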